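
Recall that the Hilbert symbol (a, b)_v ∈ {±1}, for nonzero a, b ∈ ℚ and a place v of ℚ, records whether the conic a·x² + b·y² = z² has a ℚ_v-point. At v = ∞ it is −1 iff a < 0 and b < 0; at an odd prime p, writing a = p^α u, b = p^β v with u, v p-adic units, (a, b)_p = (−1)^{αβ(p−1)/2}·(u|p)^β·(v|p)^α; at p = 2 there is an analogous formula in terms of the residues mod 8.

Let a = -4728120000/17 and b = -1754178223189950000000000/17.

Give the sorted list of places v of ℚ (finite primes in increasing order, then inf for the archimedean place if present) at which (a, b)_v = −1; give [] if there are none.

[3, 31, 41, inf]

Mod squares: a ≡ -2091, b ≡ -2635. Check v ∈ {∞, 2, 3, 5, 17, 31, 41}.
v=17: a=17^-1·(≡2), b=17^-1·(≡13) mod 17; (2|17)=+1, (13|17)=+1; (−1)^{-1·-1·8}·(+1)^-1·(+1)^-1 = +1.
v=41: a=41^1·(≡5), b=41^2·(≡7) mod 41; (5|41)=+1, (7|41)=-1; (−1)^{1·2·20}·(+1)^2·(-1)^1 = -1.
v=3: a=3^1·(≡2), b=3^6·(≡2) mod 3; (2|3)=-1, (2|3)=-1; (−1)^{1·6·1}·(-1)^6·(-1)^1 = -1.
v=2: v_2(a)=6, v_2(b)=10; units ≡ 5, 5 (mod 8); ε·ε+αω+βω = 0·0+6·1+10·1 ≡ 0  ⇒  (a,b)_2 = +1.
v=∞: -2091 < 0 and -2635 < 0  ⇒  (a,b)_∞ = -1.
v=31: a=31^2·(≡17), b=31^5·(≡14) mod 31; (17|31)=-1, (14|31)=+1; (−1)^{2·5·15}·(-1)^5·(+1)^2 = -1.
v=5: a=5^4·(≡4), b=5^11·(≡2) mod 5; (4|5)=+1, (2|5)=-1; (−1)^{4·11·2}·(+1)^11·(-1)^4 = +1.
Ram(-2091, -2635) = {3, 31, 41, ∞}; no ℚ_3-point on the conic.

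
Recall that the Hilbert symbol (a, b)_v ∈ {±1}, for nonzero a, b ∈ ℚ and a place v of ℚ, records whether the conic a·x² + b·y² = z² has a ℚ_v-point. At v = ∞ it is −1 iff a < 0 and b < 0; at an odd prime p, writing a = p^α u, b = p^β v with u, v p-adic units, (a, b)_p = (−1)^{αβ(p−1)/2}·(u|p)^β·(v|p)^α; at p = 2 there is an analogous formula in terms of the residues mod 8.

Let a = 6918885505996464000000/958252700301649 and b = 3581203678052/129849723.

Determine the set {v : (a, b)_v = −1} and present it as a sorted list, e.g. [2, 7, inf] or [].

[2, 19, 37, 41]

Mod squares: a ≡ 431566779, b ≡ 2680539. Check v ∈ {∞, 2, 3, 5, 7, 11, 13, 17, 19, 23, 31, 37, 41, 43, 47, 53}.
v=47: a=47^-2·(≡21), b=47^0·(≡20) mod 47; (21|47)=+1, (20|47)=-1; (−1)^{-2·0·23}·(+1)^0·(-1)^-2 = +1.
v=2: v_2(a)=10, v_2(b)=2; units ≡ 3, 3 (mod 8); ε·ε+αω+βω = 1·1+10·1+2·1 ≡ 1  ⇒  (a,b)_2 = -1.
v=17: a=17^-4·(≡4), b=17^-2·(≡9) mod 17; (4|17)=+1, (9|17)=+1; (−1)^{-4·-2·8}·(+1)^-2·(+1)^-4 = +1.
v=23: a=23^1·(≡21), b=23^0·(≡3) mod 23; (21|23)=-1, (3|23)=+1; (−1)^{1·0·11}·(-1)^0·(+1)^1 = +1.
v=3: a=3^1·(≡1), b=3^-5·(≡2) mod 3; (1|3)=+1, (2|3)=-1; (−1)^{1·-5·1}·(+1)^-5·(-1)^1 = +1.
v=31: a=31^1·(≡15), b=31^1·(≡20) mod 31; (15|31)=-1, (20|31)=+1; (−1)^{1·1·15}·(-1)^1·(+1)^1 = +1.
v=53: a=53^-2·(≡22), b=53^0·(≡9) mod 53; (22|53)=-1, (9|53)=+1; (−1)^{-2·0·26}·(-1)^0·(+1)^-2 = +1.
v=19: a=19^1·(≡17), b=19^1·(≡16) mod 19; (17|19)=+1, (16|19)=+1; (−1)^{1·1·9}·(+1)^1·(+1)^1 = -1.
v=13: a=13^2·(≡5), b=13^2·(≡9) mod 13; (5|13)=-1, (9|13)=+1; (−1)^{2·2·6}·(-1)^2·(+1)^2 = +1.
v=41: a=41^1·(≡26), b=41^1·(≡20) mod 41; (26|41)=-1, (20|41)=+1; (−1)^{1·1·20}·(-1)^1·(+1)^1 = -1.
v=37: a=37^1·(≡5), b=37^1·(≡7) mod 37; (5|37)=-1, (7|37)=+1; (−1)^{1·1·18}·(-1)^1·(+1)^1 = -1.
v=∞: 431566779 > 0 and 2680539 > 0  ⇒  (a,b)_∞ = +1.
v=11: a=11^2·(≡10), b=11^2·(≡5) mod 11; (10|11)=-1, (5|11)=+1; (−1)^{2·2·5}·(-1)^2·(+1)^2 = +1.
v=43: a=43^-2·(≡13), b=43^-2·(≡34) mod 43; (13|43)=+1, (34|43)=-1; (−1)^{-2·-2·21}·(+1)^-2·(-1)^-2 = +1.
v=5: a=5^6·(≡4), b=5^0·(≡4) mod 5; (4|5)=+1, (4|5)=+1; (−1)^{6·0·2}·(+1)^0·(+1)^6 = +1.
v=7: a=7^3·(≡2), b=7^2·(≡4) mod 7; (2|7)=+1, (4|7)=+1; (−1)^{3·2·3}·(+1)^2·(+1)^3 = +1.
|Ram(431566779, 2680539)| = 4, even; anisotropic at {2, 19, 37, 41}.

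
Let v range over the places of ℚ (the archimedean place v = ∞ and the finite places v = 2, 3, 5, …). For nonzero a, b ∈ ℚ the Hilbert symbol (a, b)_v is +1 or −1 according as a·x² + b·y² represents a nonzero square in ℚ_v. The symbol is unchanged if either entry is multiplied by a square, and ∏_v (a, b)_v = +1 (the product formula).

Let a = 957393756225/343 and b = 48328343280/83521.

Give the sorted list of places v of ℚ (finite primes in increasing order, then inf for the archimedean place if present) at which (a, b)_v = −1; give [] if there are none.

(a, b) ≡ (7, 6849255) mod (ℚ^×)²; places V = {2, 3, 5, 7, 17, 37, 41, 43, ∞}.
(a,b)_37: α=2, u≡10; β=1, v≡21 (mod 37); (10|37)=+1, (21|37)=+1; sign (−1)^0·+1^1·+1^2 = +1.
(a,b)_∞: sgn(7)=+, sgn(6849255)=+, so +1.
(a,b)_43: α=2, u≡22; β=1, v≡35 (mod 43); (22|43)=-1, (35|43)=+1; sign (−1)^0·-1^1·+1^2 = -1.
(a,b)_3: α=2, u≡1; β=3, v≡1 (mod 3); (1|3)=+1, (1|3)=+1; sign (−1)^0·+1^3·+1^2 = +1.
(a,b)_2: α=0, β=4; u≡7, v≡7 (mod 8); ε(u)ε(v)=1·1, αω(v)=0·0, βω(u)=4·0; sum ≡ 1  ⇒  -1.
(a,b)_7: α=-3, u≡4; β=3, v≡5 (mod 7); (4|7)=+1, (5|7)=-1; sign (−1)^1·+1^3·-1^-3 = +1.
(a,b)_41: α=2, u≡17; β=1, v≡21 (mod 41); (17|41)=-1, (21|41)=+1; sign (−1)^0·-1^1·+1^2 = -1.
(a,b)_5: α=2, u≡3; β=1, v≡1 (mod 5); (3|5)=-1, (1|5)=+1; sign (−1)^0·-1^1·+1^2 = -1.
(a,b)_17: α=0, u≡11; β=-4, v≡6 (mod 17); (11|17)=-1, (6|17)=-1; sign (−1)^0·-1^-4·-1^0 = +1.
(7, 6849255 / ℚ) ramifies at {2, 5, 41, 43}: a division algebra.

[2, 5, 41, 43]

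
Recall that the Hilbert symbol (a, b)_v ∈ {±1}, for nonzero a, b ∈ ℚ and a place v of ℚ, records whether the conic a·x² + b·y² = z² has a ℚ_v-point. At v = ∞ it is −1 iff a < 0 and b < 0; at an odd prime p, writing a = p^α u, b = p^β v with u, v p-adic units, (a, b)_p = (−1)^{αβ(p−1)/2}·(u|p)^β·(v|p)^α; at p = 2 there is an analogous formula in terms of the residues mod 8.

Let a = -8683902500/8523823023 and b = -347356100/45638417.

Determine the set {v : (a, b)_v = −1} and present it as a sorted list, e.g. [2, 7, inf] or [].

Mod squares: a ≡ -1630447, b ≡ -50543857. Check v ∈ {∞, 2, 3, 5, 7, 11, 13, 19, 23, 31, 41}.
v=∞: -1630447 < 0 and -50543857 < 0  ⇒  (a,b)_∞ = -1.
v=3: a=3^-6·(≡2), b=3^0·(≡2) mod 3; (2|3)=-1, (2|3)=-1; (−1)^{-6·0·1}·(-1)^0·(-1)^-6 = +1.
v=23: a=23^-3·(≡11), b=23^-3·(≡10) mod 23; (11|23)=-1, (10|23)=-1; (−1)^{-3·-3·11}·(-1)^-3·(-1)^-3 = -1.
v=19: a=19^1·(≡12), b=19^1·(≡5) mod 19; (12|19)=-1, (5|19)=+1; (−1)^{1·1·9}·(-1)^1·(+1)^1 = +1.
v=41: a=41^1·(≡30), b=41^1·(≡28) mod 41; (30|41)=-1, (28|41)=-1; (−1)^{1·1·20}·(-1)^1·(-1)^1 = +1.
v=5: a=5^4·(≡2), b=5^2·(≡3) mod 5; (2|5)=-1, (3|5)=-1; (−1)^{4·2·2}·(-1)^2·(-1)^4 = +1.
v=2: v_2(a)=2, v_2(b)=2; units ≡ 1, 7 (mod 8); ε·ε+αω+βω = 0·1+2·0+2·0 ≡ 0  ⇒  (a,b)_2 = +1.
v=11: a=11^0·(≡2), b=11^-2·(≡7) mod 11; (2|11)=-1, (7|11)=-1; (−1)^{0·-2·5}·(-1)^-2·(-1)^0 = +1.
v=13: a=13^1·(≡7), b=13^1·(≡1) mod 13; (7|13)=-1, (1|13)=+1; (−1)^{1·1·6}·(-1)^1·(+1)^1 = -1.
v=7: a=7^3·(≡1), b=7^3·(≡3) mod 7; (1|7)=+1, (3|7)=-1; (−1)^{3·3·3}·(+1)^3·(-1)^3 = +1.
v=31: a=31^-2·(≡12), b=31^-1·(≡21) mod 31; (12|31)=-1, (21|31)=-1; (−1)^{-2·-1·15}·(-1)^-1·(-1)^-2 = -1.
(-1630447, -50543857 / ℚ) ramifies at {13, 23, 31, ∞}: a division algebra.

[13, 23, 31, inf]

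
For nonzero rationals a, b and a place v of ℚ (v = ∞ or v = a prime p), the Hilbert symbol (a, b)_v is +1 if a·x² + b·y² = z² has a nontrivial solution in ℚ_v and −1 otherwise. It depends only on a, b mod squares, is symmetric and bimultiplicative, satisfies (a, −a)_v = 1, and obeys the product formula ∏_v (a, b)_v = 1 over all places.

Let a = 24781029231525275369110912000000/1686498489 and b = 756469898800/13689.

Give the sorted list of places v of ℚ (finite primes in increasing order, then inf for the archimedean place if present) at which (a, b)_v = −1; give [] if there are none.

(a, b) ≡ (108262, 38595403) mod (ℚ^×)²; places V = {2, 3, 5, 7, 11, 13, 19, 23, 31, 37, ∞}.
(a,b)_13: α=-4, u≡11; β=-2, v≡6 (mod 13); (11|13)=-1, (6|13)=-1; sign (−1)^0·-1^-2·-1^-4 = +1.
(a,b)_37: α=3, u≡3; β=1, v≡2 (mod 37); (3|37)=+1, (2|37)=-1; sign (−1)^0·+1^1·-1^3 = -1.
(a,b)_23: α=2, u≡16; β=1, v≡4 (mod 23); (16|23)=+1, (4|23)=+1; sign (−1)^0·+1^1·+1^2 = +1.
(a,b)_5: α=6, u≡2; β=2, v≡3 (mod 5); (2|5)=-1, (3|5)=-1; sign (−1)^0·-1^2·-1^6 = +1.
(a,b)_31: α=2, u≡19; β=1, v≡27 (mod 31); (19|31)=+1, (27|31)=-1; sign (−1)^0·+1^1·-1^2 = +1.
(a,b)_11: α=3, u≡6; β=1, v≡1 (mod 11); (6|11)=-1, (1|11)=+1; sign (−1)^1·-1^1·+1^3 = +1.
(a,b)_7: α=7, u≡3; β=3, v≡4 (mod 7); (3|7)=-1, (4|7)=+1; sign (−1)^1·-1^3·+1^7 = +1.
(a,b)_2: α=13, β=4; u≡3, v≡3 (mod 8); ε(u)ε(v)=1·1, αω(v)=13·1, βω(u)=4·1; sum ≡ 0  ⇒  +1.
(a,b)_∞: sgn(108262)=+, sgn(38595403)=+, so +1.
(a,b)_19: α=3, u≡9; β=1, v≡11 (mod 19); (9|19)=+1, (11|19)=+1; sign (−1)^1·+1^1·+1^3 = -1.
(a,b)_3: α=-10, u≡1; β=-4, v≡1 (mod 3); (1|3)=+1, (1|3)=+1; sign (−1)^0·+1^-4·+1^-10 = +1.
Ram(108262, 38595403) = {19, 37}; no ℚ_19-point on the conic.

[19, 37]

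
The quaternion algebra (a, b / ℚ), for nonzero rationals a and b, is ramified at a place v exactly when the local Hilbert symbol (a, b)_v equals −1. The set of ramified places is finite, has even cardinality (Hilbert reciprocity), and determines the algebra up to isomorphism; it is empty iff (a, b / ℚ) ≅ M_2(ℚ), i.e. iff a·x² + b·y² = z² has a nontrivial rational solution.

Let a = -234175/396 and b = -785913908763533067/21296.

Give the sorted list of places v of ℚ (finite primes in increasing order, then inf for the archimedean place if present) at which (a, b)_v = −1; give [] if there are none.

Mod squares: a ≡ -103037, b ≡ -3553. Check v ∈ {∞, 2, 3, 5, 7, 11, 17, 19, 29}.
v=∞: -103037 < 0 and -3553 < 0  ⇒  (a,b)_∞ = -1.
v=2: v_2(a)=-2, v_2(b)=-4; units ≡ 3, 7 (mod 8); ε·ε+αω+βω = 1·1+-2·0+-4·1 ≡ 1  ⇒  (a,b)_2 = -1.
v=3: a=3^-2·(≡1), b=3^4·(≡2) mod 3; (1|3)=+1, (2|3)=-1; (−1)^{-2·4·1}·(+1)^4·(-1)^-2 = +1.
v=5: a=5^2·(≡3), b=5^0·(≡3) mod 5; (3|5)=-1, (3|5)=-1; (−1)^{2·0·2}·(-1)^0·(-1)^2 = +1.
v=11: a=11^-1·(≡5), b=11^-3·(≡2) mod 11; (5|11)=+1, (2|11)=-1; (−1)^{-1·-3·5}·(+1)^-3·(-1)^-1 = +1.
v=19: a=19^1·(≡17), b=19^3·(≡18) mod 19; (17|19)=+1, (18|19)=-1; (−1)^{1·3·9}·(+1)^3·(-1)^1 = +1.
v=17: a=17^1·(≡16), b=17^1·(≡6) mod 17; (16|17)=+1, (6|17)=-1; (−1)^{1·1·8}·(+1)^1·(-1)^1 = -1.
v=29: a=29^1·(≡10), b=29^4·(≡26) mod 29; (10|29)=-1, (26|29)=-1; (−1)^{1·4·14}·(-1)^4·(-1)^1 = -1.
v=7: a=7^0·(≡6), b=7^6·(≡6) mod 7; (6|7)=-1, (6|7)=-1; (−1)^{0·6·3}·(-1)^6·(-1)^0 = +1.
|Ram(-103037, -3553)| = 4, even; anisotropic at {2, 17, 29, ∞}.

[2, 17, 29, inf]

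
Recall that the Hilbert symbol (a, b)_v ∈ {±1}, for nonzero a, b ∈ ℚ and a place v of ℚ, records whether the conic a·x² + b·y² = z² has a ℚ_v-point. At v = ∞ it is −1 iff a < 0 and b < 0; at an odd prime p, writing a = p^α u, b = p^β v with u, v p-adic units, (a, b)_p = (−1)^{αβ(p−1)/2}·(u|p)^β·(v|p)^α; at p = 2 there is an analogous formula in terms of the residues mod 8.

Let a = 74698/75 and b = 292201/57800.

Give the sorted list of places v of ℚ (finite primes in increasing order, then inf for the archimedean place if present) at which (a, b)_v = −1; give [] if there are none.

[3, 7, 17, 19]

(a, b) ≡ (1326, 3458) mod (ℚ^×)²; places V = {2, 3, 5, 7, 13, 17, 19, ∞}.
(a,b)_13: α=3, u≡6; β=3, v≡8 (mod 13); (6|13)=-1, (8|13)=-1; sign (−1)^0·-1^3·-1^3 = +1.
(a,b)_2: α=1, β=-3; u≡7, v≡1 (mod 8); ε(u)ε(v)=1·0, αω(v)=1·0, βω(u)=-3·0; sum ≡ 0  ⇒  +1.
(a,b)_5: α=-2, u≡1; β=-2, v≡3 (mod 5); (1|5)=+1, (3|5)=-1; sign (−1)^0·+1^-2·-1^-2 = +1.
(a,b)_7: α=0, u≡3; β=1, v≡2 (mod 7); (3|7)=-1, (2|7)=+1; sign (−1)^0·-1^1·+1^0 = -1.
(a,b)_3: α=-1, u≡1; β=0, v≡2 (mod 3); (1|3)=+1, (2|3)=-1; sign (−1)^0·+1^0·-1^-1 = -1.
(a,b)_∞: sgn(1326)=+, sgn(3458)=+, so +1.
(a,b)_17: α=1, u≡6; β=-2, v≡3 (mod 17); (6|17)=-1, (3|17)=-1; sign (−1)^0·-1^-2·-1^1 = -1.
(a,b)_19: α=0, u≡10; β=1, v≡4 (mod 19); (10|19)=-1, (4|19)=+1; sign (−1)^0·-1^1·+1^0 = -1.
|Ram(1326, 3458)| = 4, even; anisotropic at {3, 7, 17, 19}.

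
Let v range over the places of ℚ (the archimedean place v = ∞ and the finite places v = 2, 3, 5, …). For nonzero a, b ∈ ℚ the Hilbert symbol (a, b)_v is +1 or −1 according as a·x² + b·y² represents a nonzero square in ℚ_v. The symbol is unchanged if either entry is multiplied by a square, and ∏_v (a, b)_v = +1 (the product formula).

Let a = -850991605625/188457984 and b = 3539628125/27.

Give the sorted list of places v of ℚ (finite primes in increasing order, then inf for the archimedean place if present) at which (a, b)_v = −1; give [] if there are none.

[2, 23, 37, 47]

Mod squares: a ≡ -33041, b ≡ 140415. Check v ∈ {∞, 2, 3, 5, 7, 11, 13, 19, 23, 29, 37, 47}.
v=∞: -33041 < 0 and 140415 > 0  ⇒  (a,b)_∞ = +1.
v=47: a=47^1·(≡6), b=47^0·(≡43) mod 47; (6|47)=+1, (43|47)=-1; (−1)^{1·0·23}·(+1)^0·(-1)^1 = -1.
v=37: a=37^1·(≡5), b=37^1·(≡28) mod 37; (5|37)=-1, (28|37)=+1; (−1)^{1·1·18}·(-1)^1·(+1)^1 = -1.
v=3: a=3^-2·(≡1), b=3^-3·(≡2) mod 3; (1|3)=+1, (2|3)=-1; (−1)^{-2·-3·1}·(+1)^-3·(-1)^-2 = +1.
v=13: a=13^-2·(≡11), b=13^0·(≡7) mod 13; (11|13)=-1, (7|13)=-1; (−1)^{-2·0·6}·(-1)^0·(-1)^-2 = +1.
v=7: a=7^2·(≡5), b=7^0·(≡2) mod 7; (5|7)=-1, (2|7)=+1; (−1)^{2·0·3}·(-1)^0·(+1)^2 = +1.
v=19: a=19^1·(≡11), b=19^0·(≡5) mod 19; (11|19)=+1, (5|19)=+1; (−1)^{1·0·9}·(+1)^0·(+1)^1 = +1.
v=2: v_2(a)=-10, v_2(b)=0; units ≡ 7, 7 (mod 8); ε·ε+αω+βω = 1·1+-10·0+0·0 ≡ 1  ⇒  (a,b)_2 = -1.
v=11: a=11^-2·(≡5), b=11^3·(≡3) mod 11; (5|11)=+1, (3|11)=+1; (−1)^{-2·3·5}·(+1)^3·(+1)^-2 = +1.
v=29: a=29^2·(≡27), b=29^0·(≡11) mod 29; (27|29)=-1, (11|29)=-1; (−1)^{2·0·14}·(-1)^0·(-1)^2 = +1.
v=23: a=23^0·(≡20), b=23^1·(≡20) mod 23; (20|23)=-1, (20|23)=-1; (−1)^{0·1·11}·(-1)^1·(-1)^0 = -1.
v=5: a=5^4·(≡4), b=5^5·(≡3) mod 5; (4|5)=+1, (3|5)=-1; (−1)^{4·5·2}·(+1)^5·(-1)^4 = +1.
|Ram(-33041, 140415)| = 4, even; anisotropic at {2, 23, 37, 47}.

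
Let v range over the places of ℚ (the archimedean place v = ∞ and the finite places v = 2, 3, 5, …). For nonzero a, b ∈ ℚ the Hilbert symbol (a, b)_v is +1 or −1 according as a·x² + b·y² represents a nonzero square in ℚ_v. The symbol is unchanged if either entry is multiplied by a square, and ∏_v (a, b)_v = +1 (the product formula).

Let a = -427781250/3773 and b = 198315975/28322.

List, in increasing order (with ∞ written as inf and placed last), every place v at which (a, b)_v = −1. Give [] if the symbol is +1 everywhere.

Mod squares: a ≡ -154, b ≡ 78. Check v ∈ {∞, 2, 3, 5, 7, 11, 13, 17, 41}.
v=∞: -154 < 0 and 78 > 0  ⇒  (a,b)_∞ = +1.
v=5: a=5^6·(≡4), b=5^2·(≡2) mod 5; (4|5)=+1, (2|5)=-1; (−1)^{6·2·2}·(+1)^2·(-1)^6 = +1.
v=41: a=41^0·(≡40), b=41^2·(≡39) mod 41; (40|41)=+1, (39|41)=+1; (−1)^{0·2·20}·(+1)^2·(+1)^0 = +1.
v=11: a=11^-1·(≡8), b=11^2·(≡1) mod 11; (8|11)=-1, (1|11)=+1; (−1)^{-1·2·5}·(-1)^2·(+1)^-1 = +1.
v=3: a=3^4·(≡2), b=3^1·(≡2) mod 3; (2|3)=-1, (2|3)=-1; (−1)^{4·1·1}·(-1)^1·(-1)^4 = -1.
v=7: a=7^-3·(≡5), b=7^-2·(≡1) mod 7; (5|7)=-1, (1|7)=+1; (−1)^{-3·-2·3}·(-1)^-2·(+1)^-3 = +1.
v=13: a=13^2·(≡2), b=13^1·(≡7) mod 13; (2|13)=-1, (7|13)=-1; (−1)^{2·1·6}·(-1)^1·(-1)^2 = -1.
v=2: v_2(a)=1, v_2(b)=-1; units ≡ 3, 7 (mod 8); ε·ε+αω+βω = 1·1+1·0+-1·1 ≡ 0  ⇒  (a,b)_2 = +1.
v=17: a=17^0·(≡16), b=17^-2·(≡6) mod 17; (16|17)=+1, (6|17)=-1; (−1)^{0·-2·8}·(+1)^-2·(-1)^0 = +1.
|Ram(-154, 78)| = 2, even; anisotropic at {3, 13}.

[3, 13]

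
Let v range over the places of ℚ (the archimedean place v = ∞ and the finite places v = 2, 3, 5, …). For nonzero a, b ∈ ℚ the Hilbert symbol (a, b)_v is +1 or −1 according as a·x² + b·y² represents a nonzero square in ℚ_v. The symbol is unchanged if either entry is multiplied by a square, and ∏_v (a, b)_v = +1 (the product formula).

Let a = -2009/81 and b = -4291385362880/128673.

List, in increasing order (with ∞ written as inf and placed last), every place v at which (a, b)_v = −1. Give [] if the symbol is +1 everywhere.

[17, inf]

(a, b) ≡ (-41, -38335) mod (ℚ^×)²; places V = {2, 3, 5, 7, 11, 17, 19, 29, 41, ∞}.
(a,b)_41: α=1, u≡8; β=3, v≡40 (mod 41); (8|41)=+1, (40|41)=+1; sign (−1)^0·+1^3·+1^1 = +1.
(a,b)_7: α=2, u≡2; β=2, v≡4 (mod 7); (2|7)=+1, (4|7)=+1; sign (−1)^0·+1^2·+1^2 = +1.
(a,b)_5: α=0, u≡1; β=1, v≡3 (mod 5); (1|5)=+1, (3|5)=-1; sign (−1)^0·+1^1·-1^0 = +1.
(a,b)_11: α=0, u≡1; β=1, v≡10 (mod 11); (1|11)=+1, (10|11)=-1; sign (−1)^0·+1^1·-1^0 = +1.
(a,b)_2: α=0, β=6; u≡7, v≡1 (mod 8); ε(u)ε(v)=1·0, αω(v)=0·0, βω(u)=6·0; sum ≡ 0  ⇒  +1.
(a,b)_29: α=0, u≡11; β=-2, v≡27 (mod 29); (11|29)=-1, (27|29)=-1; sign (−1)^0·-1^-2·-1^0 = +1.
(a,b)_17: α=0, u≡5; β=-1, v≡6 (mod 17); (5|17)=-1, (6|17)=-1; sign (−1)^0·-1^-1·-1^0 = -1.
(a,b)_∞: sgn(-41)=−, sgn(-38335)=−, so -1.
(a,b)_3: α=-4, u≡1; β=-2, v≡2 (mod 3); (1|3)=+1, (2|3)=-1; sign (−1)^0·+1^-2·-1^-4 = +1.
(a,b)_19: α=0, u≡1; β=2, v≡7 (mod 19); (1|19)=+1, (7|19)=+1; sign (−1)^0·+1^2·+1^0 = +1.
(-41, -38335 / ℚ) ramifies at {17, ∞}: a division algebra.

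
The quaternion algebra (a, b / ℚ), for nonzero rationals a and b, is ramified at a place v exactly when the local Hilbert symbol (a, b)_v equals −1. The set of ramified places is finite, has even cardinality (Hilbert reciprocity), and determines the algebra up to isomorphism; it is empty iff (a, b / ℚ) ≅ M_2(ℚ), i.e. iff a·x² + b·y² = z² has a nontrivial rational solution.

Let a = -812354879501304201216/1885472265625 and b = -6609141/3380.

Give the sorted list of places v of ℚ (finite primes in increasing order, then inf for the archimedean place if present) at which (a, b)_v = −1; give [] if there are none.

(a, b) ≡ (-7854, -105) mod (ℚ^×)²; places V = {2, 3, 5, 7, 11, 13, 17, 23, ∞}.
(a,b)_17: α=5, u≡10; β=2, v≡7 (mod 17); (10|17)=-1, (7|17)=-1; sign (−1)^0·-1^2·-1^5 = -1.
(a,b)_∞: sgn(-7854)=−, sgn(-105)=−, so -1.
(a,b)_5: α=-8, u≡1; β=-1, v≡4 (mod 5); (1|5)=+1, (4|5)=+1; sign (−1)^0·+1^-1·+1^-8 = +1.
(a,b)_13: α=-6, u≡2; β=-2, v≡1 (mod 13); (2|13)=-1, (1|13)=+1; sign (−1)^0·-1^-2·+1^-6 = +1.
(a,b)_7: α=3, u≡5; β=1, v≡3 (mod 7); (5|7)=-1, (3|7)=-1; sign (−1)^1·-1^1·-1^3 = -1.
(a,b)_3: α=7, u≡1; β=3, v≡1 (mod 3); (1|3)=+1, (1|3)=+1; sign (−1)^1·+1^3·+1^7 = -1.
(a,b)_11: α=1, u≡9; β=2, v≡9 (mod 11); (9|11)=+1, (9|11)=+1; sign (−1)^0·+1^2·+1^1 = +1.
(a,b)_2: α=17, β=-2; u≡1, v≡7 (mod 8); ε(u)ε(v)=0·1, αω(v)=17·0, βω(u)=-2·0; sum ≡ 0  ⇒  +1.
(a,b)_23: α=2, u≡18; β=0, v≡22 (mod 23); (18|23)=+1, (22|23)=-1; sign (−1)^0·+1^0·-1^2 = +1.
(-7854, -105 / ℚ) ramifies at {3, 7, 17, ∞}: a division algebra.

[3, 7, 17, inf]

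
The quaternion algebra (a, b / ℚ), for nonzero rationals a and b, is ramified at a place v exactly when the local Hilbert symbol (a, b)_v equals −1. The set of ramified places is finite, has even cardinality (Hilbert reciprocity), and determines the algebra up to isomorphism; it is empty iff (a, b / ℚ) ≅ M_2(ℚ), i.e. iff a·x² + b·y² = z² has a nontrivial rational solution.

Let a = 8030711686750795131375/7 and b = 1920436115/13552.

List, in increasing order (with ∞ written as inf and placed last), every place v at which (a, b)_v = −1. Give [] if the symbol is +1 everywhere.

[3, 5, 7, 11, 23, 31]

(a, b) ≡ (10780634865, 8645) mod (ℚ^×)²; places V = {2, 3, 5, 7, 11, 13, 19, 23, 29, 31, 43, 53, ∞}.
(a,b)_5: α=3, u≡3; β=1, v≡4 (mod 5); (3|5)=-1, (4|5)=+1; sign (−1)^0·-1^1·+1^3 = -1.
(a,b)_43: α=4, u≡13; β=2, v≡8 (mod 43); (13|43)=+1, (8|43)=-1; sign (−1)^0·+1^2·-1^4 = +1.
(a,b)_31: α=1, u≡13; β=0, v≡13 (mod 31); (13|31)=-1, (13|31)=-1; sign (−1)^0·-1^0·-1^1 = -1.
(a,b)_23: α=1, u≡11; β=0, v≡11 (mod 23); (11|23)=-1, (11|23)=-1; sign (−1)^0·-1^0·-1^1 = -1.
(a,b)_19: α=3, u≡11; β=1, v≡10 (mod 19); (11|19)=+1, (10|19)=-1; sign (−1)^1·+1^1·-1^3 = +1.
(a,b)_2: α=0, β=-4; u≡1, v≡5 (mod 8); ε(u)ε(v)=0·0, αω(v)=0·1, βω(u)=-4·0; sum ≡ 0  ⇒  +1.
(a,b)_11: α=1, u≡7; β=-2, v≡2 (mod 11); (7|11)=-1, (2|11)=-1; sign (−1)^0·-1^-2·-1^1 = -1.
(a,b)_3: α=1, u≡1; β=0, v≡2 (mod 3); (1|3)=+1, (2|3)=-1; sign (−1)^0·+1^0·-1^1 = -1.
(a,b)_13: α=3, u≡5; β=1, v≡5 (mod 13); (5|13)=-1, (5|13)=-1; sign (−1)^0·-1^1·-1^3 = +1.
(a,b)_29: α=0, u≡5; β=2, v≡19 (mod 29); (5|29)=+1, (19|29)=-1; sign (−1)^0·+1^2·-1^0 = +1.
(a,b)_∞: sgn(10780634865)=+, sgn(8645)=+, so +1.
(a,b)_53: α=1, u≡26; β=0, v≡11 (mod 53); (26|53)=-1, (11|53)=+1; sign (−1)^0·-1^0·+1^1 = +1.
(a,b)_7: α=-1, u≡6; β=-1, v≡6 (mod 7); (6|7)=-1, (6|7)=-1; sign (−1)^1·-1^-1·-1^-1 = -1.
(10780634865, 8645 / ℚ) ramifies at {3, 5, 7, 11, 23, 31}: a division algebra.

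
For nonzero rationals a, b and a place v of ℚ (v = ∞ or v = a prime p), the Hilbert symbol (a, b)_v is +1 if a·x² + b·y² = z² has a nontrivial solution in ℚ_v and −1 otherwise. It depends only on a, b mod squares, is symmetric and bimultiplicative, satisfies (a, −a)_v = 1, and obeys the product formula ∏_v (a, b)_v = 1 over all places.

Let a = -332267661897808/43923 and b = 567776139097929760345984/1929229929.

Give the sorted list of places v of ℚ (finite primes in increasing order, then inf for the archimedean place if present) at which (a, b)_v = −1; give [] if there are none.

(a, b) ≡ (-39, 194446) mod (ℚ^×)²; places V = {2, 3, 7, 11, 13, 17, 19, 43, ∞}.
(a,b)_17: α=2, u≡5; β=3, v≡3 (mod 17); (5|17)=-1, (3|17)=-1; sign (−1)^0·-1^3·-1^2 = -1.
(a,b)_11: α=-4, u≡4; β=-8, v≡6 (mod 11); (4|11)=+1, (6|11)=-1; sign (−1)^0·+1^-8·-1^-4 = +1.
(a,b)_2: α=4, β=7; u≡1, v≡7 (mod 8); ε(u)ε(v)=0·1, αω(v)=4·0, βω(u)=7·0; sum ≡ 0  ⇒  +1.
(a,b)_43: α=2, u≡21; β=3, v≡20 (mod 43); (21|43)=+1, (20|43)=-1; sign (−1)^0·+1^3·-1^2 = +1.
(a,b)_13: α=3, u≡12; β=6, v≡8 (mod 13); (12|13)=+1, (8|13)=-1; sign (−1)^0·+1^6·-1^3 = -1.
(a,b)_∞: sgn(-39)=−, sgn(194446)=+, so +1.
(a,b)_3: α=-1, u≡2; β=-2, v≡1 (mod 3); (2|3)=-1, (1|3)=+1; sign (−1)^0·-1^-2·+1^-1 = +1.
(a,b)_7: α=2, u≡6; β=3, v≡4 (mod 7); (6|7)=-1, (4|7)=+1; sign (−1)^0·-1^3·+1^2 = -1.
(a,b)_19: α=2, u≡3; β=3, v≡15 (mod 19); (3|19)=-1, (15|19)=-1; sign (−1)^0·-1^3·-1^2 = -1.
|Ram(-39, 194446)| = 4, even; anisotropic at {7, 13, 17, 19}.

[7, 13, 17, 19]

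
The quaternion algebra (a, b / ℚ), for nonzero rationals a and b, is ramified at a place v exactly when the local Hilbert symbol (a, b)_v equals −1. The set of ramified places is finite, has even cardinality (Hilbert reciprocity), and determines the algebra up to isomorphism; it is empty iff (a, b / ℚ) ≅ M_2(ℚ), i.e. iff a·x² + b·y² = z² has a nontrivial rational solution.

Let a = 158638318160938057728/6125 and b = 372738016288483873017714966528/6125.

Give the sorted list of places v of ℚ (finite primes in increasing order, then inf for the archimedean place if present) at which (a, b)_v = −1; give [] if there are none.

(a, b) ≡ (295815, 140415) mod (ℚ^×)²; places V = {2, 3, 5, 7, 11, 13, 23, 37, 41, ∞}.
(a,b)_7: α=-2, u≡1; β=-2, v≡1 (mod 7); (1|7)=+1, (1|7)=+1; sign (−1)^0·+1^-2·+1^-2 = +1.
(a,b)_41: α=3, u≡31; β=4, v≡8 (mod 41); (31|41)=+1, (8|41)=+1; sign (−1)^0·+1^4·+1^3 = +1.
(a,b)_13: α=3, u≡5; β=4, v≡6 (mod 13); (5|13)=-1, (6|13)=-1; sign (−1)^0·-1^4·-1^3 = -1.
(a,b)_37: α=1, u≡9; β=1, v≡25 (mod 37); (9|37)=+1, (25|37)=+1; sign (−1)^0·+1^1·+1^1 = +1.
(a,b)_3: α=3, u≡1; β=5, v≡2 (mod 3); (1|3)=+1, (2|3)=-1; sign (−1)^1·+1^5·-1^3 = +1.
(a,b)_11: α=2, u≡9; β=5, v≡1 (mod 11); (9|11)=+1, (1|11)=+1; sign (−1)^0·+1^5·+1^2 = +1.
(a,b)_23: α=2, u≡12; β=3, v≡10 (mod 23); (12|23)=+1, (10|23)=-1; sign (−1)^0·+1^3·-1^2 = +1.
(a,b)_∞: sgn(295815)=+, sgn(140415)=+, so +1.
(a,b)_2: α=14, β=18; u≡7, v≡7 (mod 8); ε(u)ε(v)=1·1, αω(v)=14·0, βω(u)=18·0; sum ≡ 1  ⇒  -1.
(a,b)_5: α=-3, u≡2; β=-3, v≡2 (mod 5); (2|5)=-1, (2|5)=-1; sign (−1)^0·-1^-3·-1^-3 = +1.
Ram(295815, 140415) = {2, 13}; no ℚ_2-point on the conic.

[2, 13]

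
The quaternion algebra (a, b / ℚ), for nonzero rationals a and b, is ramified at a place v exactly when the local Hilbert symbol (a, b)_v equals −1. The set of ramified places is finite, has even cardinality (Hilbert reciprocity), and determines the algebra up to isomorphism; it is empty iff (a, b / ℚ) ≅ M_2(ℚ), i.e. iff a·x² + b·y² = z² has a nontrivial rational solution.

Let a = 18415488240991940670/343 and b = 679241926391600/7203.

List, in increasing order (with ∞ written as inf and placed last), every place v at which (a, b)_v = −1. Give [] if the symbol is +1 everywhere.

[5, 31]

(a, b) ≡ (28210, 897) mod (ℚ^×)²; places V = {2, 3, 5, 7, 11, 13, 17, 23, 31, ∞}.
(a,b)_23: α=2, u≡9; β=1, v≡4 (mod 23); (9|23)=+1, (4|23)=+1; sign (−1)^0·+1^1·+1^2 = +1.
(a,b)_∞: sgn(28210)=+, sgn(897)=+, so +1.
(a,b)_5: α=1, u≡3; β=2, v≡3 (mod 5); (3|5)=-1, (3|5)=-1; sign (−1)^0·-1^2·-1^1 = -1.
(a,b)_11: α=2, u≡2; β=2, v≡6 (mod 11); (2|11)=-1, (6|11)=-1; sign (−1)^0·-1^2·-1^2 = +1.
(a,b)_7: α=-3, u≡5; β=-4, v≡4 (mod 7); (5|7)=-1, (4|7)=+1; sign (−1)^0·-1^-4·+1^-3 = +1.
(a,b)_2: α=1, β=4; u≡1, v≡1 (mod 8); ε(u)ε(v)=0·0, αω(v)=1·0, βω(u)=4·0; sum ≡ 0  ⇒  +1.
(a,b)_13: α=5, u≡4; β=3, v≡9 (mod 13); (4|13)=+1, (9|13)=+1; sign (−1)^0·+1^3·+1^5 = +1.
(a,b)_31: α=3, u≡13; β=2, v≡11 (mod 31); (13|31)=-1, (11|31)=-1; sign (−1)^0·-1^2·-1^3 = -1.
(a,b)_3: α=2, u≡1; β=-1, v≡2 (mod 3); (1|3)=+1, (2|3)=-1; sign (−1)^0·+1^-1·-1^2 = +1.
(a,b)_17: α=2, u≡6; β=2, v≡1 (mod 17); (6|17)=-1, (1|17)=+1; sign (−1)^0·-1^2·+1^2 = +1.
Ram(28210, 897) = {5, 31}; no ℚ_5-point on the conic.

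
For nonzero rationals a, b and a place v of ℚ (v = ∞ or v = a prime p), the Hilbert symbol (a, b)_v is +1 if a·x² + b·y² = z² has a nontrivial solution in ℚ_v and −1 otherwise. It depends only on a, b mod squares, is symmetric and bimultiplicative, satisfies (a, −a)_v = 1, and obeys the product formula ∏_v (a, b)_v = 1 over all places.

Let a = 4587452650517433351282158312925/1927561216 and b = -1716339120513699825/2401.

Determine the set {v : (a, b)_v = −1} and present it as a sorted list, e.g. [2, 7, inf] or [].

Mod squares: a ≡ 437, b ≡ -932217. Check v ∈ {∞, 2, 3, 5, 7, 11, 13, 19, 23, 41, 53}.
v=∞: 437 > 0 and -932217 < 0  ⇒  (a,b)_∞ = +1.
v=53: a=53^2·(≡10), b=53^1·(≡24) mod 53; (10|53)=+1, (24|53)=+1; (−1)^{2·1·26}·(+1)^1·(+1)^2 = +1.
v=7: a=7^-6·(≡6), b=7^-4·(≡4) mod 7; (6|7)=-1, (4|7)=+1; (−1)^{-6·-4·3}·(-1)^-4·(+1)^-6 = +1.
v=3: a=3^16·(≡2), b=3^7·(≡1) mod 3; (2|3)=-1, (1|3)=+1; (−1)^{16·7·1}·(-1)^7·(+1)^16 = -1.
v=41: a=41^2·(≡3), b=41^1·(≡23) mod 41; (3|41)=-1, (23|41)=+1; (−1)^{2·1·20}·(-1)^1·(+1)^2 = -1.
v=19: a=19^3·(≡11), b=19^2·(≡3) mod 19; (11|19)=+1, (3|19)=-1; (−1)^{3·2·9}·(+1)^2·(-1)^3 = -1.
v=13: a=13^2·(≡7), b=13^1·(≡12) mod 13; (7|13)=-1, (12|13)=+1; (−1)^{2·1·6}·(-1)^1·(+1)^2 = -1.
v=11: a=11^2·(≡6), b=11^1·(≡7) mod 11; (6|11)=-1, (7|11)=-1; (−1)^{2·1·5}·(-1)^1·(-1)^2 = -1.
v=23: a=23^5·(≡20), b=23^4·(≡5) mod 23; (20|23)=-1, (5|23)=-1; (−1)^{5·4·11}·(-1)^4·(-1)^5 = -1.
v=5: a=5^2·(≡2), b=5^2·(≡2) mod 5; (2|5)=-1, (2|5)=-1; (−1)^{2·2·2}·(-1)^2·(-1)^2 = +1.
v=2: v_2(a)=-14, v_2(b)=0; units ≡ 5, 7 (mod 8); ε·ε+αω+βω = 0·1+-14·0+0·1 ≡ 0  ⇒  (a,b)_2 = +1.
|Ram(437, -932217)| = 6, even; anisotropic at {3, 11, 13, 19, 23, 41}.

[3, 11, 13, 19, 23, 41]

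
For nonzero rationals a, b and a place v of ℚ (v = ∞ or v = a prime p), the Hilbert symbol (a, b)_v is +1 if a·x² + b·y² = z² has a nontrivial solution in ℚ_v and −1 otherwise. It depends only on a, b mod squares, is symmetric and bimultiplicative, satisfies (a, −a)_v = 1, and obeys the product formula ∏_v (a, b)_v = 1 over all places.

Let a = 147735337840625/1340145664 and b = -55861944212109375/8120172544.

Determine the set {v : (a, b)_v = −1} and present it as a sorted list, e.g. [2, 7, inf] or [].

[5, 31]

Mod squares: a ≡ 2945, b ≡ -527. Check v ∈ {∞, 2, 3, 5, 11, 13, 17, 19, 31}.
v=13: a=13^-2·(≡11), b=13^0·(≡8) mod 13; (11|13)=-1, (8|13)=-1; (−1)^{-2·0·6}·(-1)^0·(-1)^-2 = +1.
v=11: a=11^-2·(≡6), b=11^-2·(≡5) mod 11; (6|11)=-1, (5|11)=+1; (−1)^{-2·-2·5}·(-1)^-2·(+1)^-2 = +1.
v=∞: 2945 > 0 and -527 < 0  ⇒  (a,b)_∞ = +1.
v=5: a=5^5·(≡1), b=5^8·(≡3) mod 5; (1|5)=+1, (3|5)=-1; (−1)^{5·8·2}·(+1)^8·(-1)^5 = -1.
v=31: a=31^3·(≡25), b=31^1·(≡1) mod 31; (25|31)=+1, (1|31)=+1; (−1)^{3·1·15}·(+1)^1·(+1)^3 = -1.
v=19: a=19^1·(≡14), b=19^2·(≡5) mod 19; (14|19)=-1, (5|19)=+1; (−1)^{1·2·9}·(-1)^2·(+1)^1 = +1.
v=2: v_2(a)=-16, v_2(b)=-26; units ≡ 1, 1 (mod 8); ε·ε+αω+βω = 0·0+-16·0+-26·0 ≡ 0  ⇒  (a,b)_2 = +1.
v=17: a=17^4·(≡4), b=17^5·(≡12) mod 17; (4|17)=+1, (12|17)=-1; (−1)^{4·5·8}·(+1)^5·(-1)^4 = +1.
v=3: a=3^0·(≡2), b=3^2·(≡1) mod 3; (2|3)=-1, (1|3)=+1; (−1)^{0·2·1}·(-1)^2·(+1)^0 = +1.
Ram(2945, -527) = {5, 31}; no ℚ_5-point on the conic.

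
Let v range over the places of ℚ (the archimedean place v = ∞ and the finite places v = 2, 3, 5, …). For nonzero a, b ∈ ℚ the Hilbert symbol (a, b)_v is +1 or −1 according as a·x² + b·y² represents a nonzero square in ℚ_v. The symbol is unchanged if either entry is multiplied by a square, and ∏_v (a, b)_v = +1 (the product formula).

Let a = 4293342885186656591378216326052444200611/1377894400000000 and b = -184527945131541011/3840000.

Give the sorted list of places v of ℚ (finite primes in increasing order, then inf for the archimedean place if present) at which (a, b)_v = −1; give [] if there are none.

Mod squares: a ≡ 8211, b ≡ -22386. Check v ∈ {∞, 2, 3, 5, 7, 11, 13, 17, 19, 23, 29, 41}.
v=13: a=13^4·(≡7), b=13^1·(≡5) mod 13; (7|13)=-1, (5|13)=-1; (−1)^{4·1·6}·(-1)^1·(-1)^4 = -1.
v=19: a=19^6·(≡2), b=19^4·(≡18) mod 19; (2|19)=-1, (18|19)=-1; (−1)^{6·4·9}·(-1)^4·(-1)^6 = +1.
v=2: v_2(a)=-22, v_2(b)=-11; units ≡ 3, 7 (mod 8); ε·ε+αω+βω = 1·1+-22·0+-11·1 ≡ 0  ⇒  (a,b)_2 = +1.
v=5: a=5^-8·(≡4), b=5^-4·(≡1) mod 5; (4|5)=+1, (1|5)=+1; (−1)^{-8·-4·2}·(+1)^-4·(+1)^-8 = +1.
v=29: a=29^-2·(≡9), b=29^0·(≡12) mod 29; (9|29)=+1, (12|29)=-1; (−1)^{-2·0·14}·(+1)^0·(-1)^-2 = +1.
v=17: a=17^1·(≡3), b=17^0·(≡7) mod 17; (3|17)=-1, (7|17)=-1; (−1)^{1·0·8}·(-1)^0·(-1)^1 = -1.
v=∞: 8211 > 0 and -22386 < 0  ⇒  (a,b)_∞ = +1.
v=11: a=11^6·(≡4), b=11^4·(≡7) mod 11; (4|11)=+1, (7|11)=-1; (−1)^{6·4·5}·(+1)^4·(-1)^6 = +1.
v=23: a=23^5·(≡12), b=23^2·(≡3) mod 23; (12|23)=+1, (3|23)=+1; (−1)^{5·2·11}·(+1)^2·(+1)^5 = +1.
v=41: a=41^2·(≡17), b=41^1·(≡34) mod 41; (17|41)=-1, (34|41)=-1; (−1)^{2·1·20}·(-1)^1·(-1)^2 = -1.
v=7: a=7^9·(≡4), b=7^3·(≡1) mod 7; (4|7)=+1, (1|7)=+1; (−1)^{9·3·3}·(+1)^3·(+1)^9 = -1.
v=3: a=3^5·(≡1), b=3^-1·(≡2) mod 3; (1|3)=+1, (2|3)=-1; (−1)^{5·-1·1}·(+1)^-1·(-1)^5 = +1.
(8211, -22386 / ℚ) ramifies at {7, 13, 17, 41}: a division algebra.

[7, 13, 17, 41]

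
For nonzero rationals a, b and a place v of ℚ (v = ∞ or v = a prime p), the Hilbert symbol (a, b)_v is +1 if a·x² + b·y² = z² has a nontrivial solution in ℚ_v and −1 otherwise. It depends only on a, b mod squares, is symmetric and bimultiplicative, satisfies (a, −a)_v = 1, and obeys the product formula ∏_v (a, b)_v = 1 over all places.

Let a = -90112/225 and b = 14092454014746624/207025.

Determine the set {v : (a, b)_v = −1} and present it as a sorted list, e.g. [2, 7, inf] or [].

[]

Mod squares: a ≡ -22, b ≡ 209. Check v ∈ {∞, 2, 3, 5, 7, 11, 13, 19}.
v=7: a=7^0·(≡6), b=7^-2·(≡5) mod 7; (6|7)=-1, (5|7)=-1; (−1)^{0·-2·3}·(-1)^-2·(-1)^0 = +1.
v=5: a=5^-2·(≡2), b=5^-2·(≡4) mod 5; (2|5)=-1, (4|5)=+1; (−1)^{-2·-2·2}·(-1)^-2·(+1)^-2 = +1.
v=∞: -22 < 0 and 209 > 0  ⇒  (a,b)_∞ = +1.
v=3: a=3^-2·(≡2), b=3^12·(≡2) mod 3; (2|3)=-1, (2|3)=-1; (−1)^{-2·12·1}·(-1)^12·(-1)^-2 = +1.
v=11: a=11^1·(≡5), b=11^3·(≡10) mod 11; (5|11)=+1, (10|11)=-1; (−1)^{1·3·5}·(+1)^3·(-1)^1 = +1.
v=2: v_2(a)=13, v_2(b)=20; units ≡ 5, 1 (mod 8); ε·ε+αω+βω = 0·0+13·0+20·1 ≡ 0  ⇒  (a,b)_2 = +1.
v=13: a=13^0·(≡1), b=13^-2·(≡12) mod 13; (1|13)=+1, (12|13)=+1; (−1)^{0·-2·6}·(+1)^-2·(+1)^0 = +1.
v=19: a=19^0·(≡11), b=19^1·(≡6) mod 19; (11|19)=+1, (6|19)=+1; (−1)^{0·1·9}·(+1)^1·(+1)^0 = +1.
Ram(a, b) = ∅: the form -22·x² + 209·y² − z² is isotropic over every ℚ_v, so by Hasse–Minkowski it is isotropic over ℚ.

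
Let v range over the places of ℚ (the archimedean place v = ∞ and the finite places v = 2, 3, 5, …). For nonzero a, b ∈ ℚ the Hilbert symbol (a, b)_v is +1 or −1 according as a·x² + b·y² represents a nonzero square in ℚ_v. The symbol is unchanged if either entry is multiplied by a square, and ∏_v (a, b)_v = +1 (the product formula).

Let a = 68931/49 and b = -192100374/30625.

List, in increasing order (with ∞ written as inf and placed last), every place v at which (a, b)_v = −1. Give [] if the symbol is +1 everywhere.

Mod squares: a ≡ 851, b ≡ -59126. Check v ∈ {∞, 2, 3, 5, 7, 17, 19, 23, 37, 47}.
v=17: a=17^0·(≡2), b=17^1·(≡6) mod 17; (2|17)=+1, (6|17)=-1; (−1)^{0·1·8}·(+1)^1·(-1)^0 = +1.
v=47: a=47^0·(≡38), b=47^1·(≡46) mod 47; (38|47)=-1, (46|47)=-1; (−1)^{0·1·23}·(-1)^1·(-1)^0 = -1.
v=5: a=5^0·(≡4), b=5^-4·(≡4) mod 5; (4|5)=+1, (4|5)=+1; (−1)^{0·-4·2}·(+1)^-4·(+1)^0 = +1.
v=∞: 851 > 0 and -59126 < 0  ⇒  (a,b)_∞ = +1.
v=7: a=7^-2·(≡2), b=7^-2·(≡5) mod 7; (2|7)=+1, (5|7)=-1; (−1)^{-2·-2·3}·(+1)^-2·(-1)^-2 = +1.
v=3: a=3^4·(≡2), b=3^2·(≡1) mod 3; (2|3)=-1, (1|3)=+1; (−1)^{4·2·1}·(-1)^2·(+1)^4 = +1.
v=19: a=19^0·(≡12), b=19^2·(≡13) mod 19; (12|19)=-1, (13|19)=-1; (−1)^{0·2·9}·(-1)^2·(-1)^0 = +1.
v=2: v_2(a)=0, v_2(b)=1; units ≡ 3, 5 (mod 8); ε·ε+αω+βω = 1·0+0·1+1·1 ≡ 1  ⇒  (a,b)_2 = -1.
v=23: a=23^1·(≡10), b=23^0·(≡15) mod 23; (10|23)=-1, (15|23)=-1; (−1)^{1·0·11}·(-1)^0·(-1)^1 = -1.
v=37: a=37^1·(≡35), b=37^1·(≡9) mod 37; (35|37)=-1, (9|37)=+1; (−1)^{1·1·18}·(-1)^1·(+1)^1 = -1.
Ram(851, -59126) = {2, 23, 37, 47}; no ℚ_2-point on the conic.

[2, 23, 37, 47]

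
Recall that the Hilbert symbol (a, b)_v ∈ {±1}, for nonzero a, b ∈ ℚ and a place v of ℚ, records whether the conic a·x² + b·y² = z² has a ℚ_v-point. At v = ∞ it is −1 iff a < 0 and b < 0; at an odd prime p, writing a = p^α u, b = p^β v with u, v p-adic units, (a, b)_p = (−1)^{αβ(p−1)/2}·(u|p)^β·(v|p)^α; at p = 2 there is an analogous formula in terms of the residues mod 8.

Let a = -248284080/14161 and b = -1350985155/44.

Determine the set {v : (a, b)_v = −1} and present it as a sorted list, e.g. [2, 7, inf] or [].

[47, inf]

Mod squares: a ≡ -1724195, b ≡ -87933945. Check v ∈ {∞, 2, 3, 5, 7, 11, 13, 17, 23, 29, 47}.
v=29: a=29^1·(≡7), b=29^1·(≡13) mod 29; (7|29)=+1, (13|29)=+1; (−1)^{1·1·14}·(+1)^1·(+1)^1 = +1.
v=17: a=17^-2·(≡16), b=17^1·(≡10) mod 17; (16|17)=+1, (10|17)=-1; (−1)^{-2·1·8}·(+1)^1·(-1)^-2 = +1.
v=3: a=3^2·(≡1), b=3^1·(≡2) mod 3; (1|3)=+1, (2|3)=-1; (−1)^{2·1·1}·(+1)^1·(-1)^2 = +1.
v=23: a=23^1·(≡20), b=23^1·(≡2) mod 23; (20|23)=-1, (2|23)=+1; (−1)^{1·1·11}·(-1)^1·(+1)^1 = +1.
v=13: a=13^0·(≡2), b=13^2·(≡6) mod 13; (2|13)=-1, (6|13)=-1; (−1)^{0·2·6}·(-1)^2·(-1)^0 = +1.
v=∞: -1724195 < 0 and -87933945 < 0  ⇒  (a,b)_∞ = -1.
v=47: a=47^1·(≡45), b=47^1·(≡35) mod 47; (45|47)=-1, (35|47)=-1; (−1)^{1·1·23}·(-1)^1·(-1)^1 = -1.
v=7: a=7^-2·(≡6), b=7^0·(≡6) mod 7; (6|7)=-1, (6|7)=-1; (−1)^{-2·0·3}·(-1)^0·(-1)^-2 = +1.
v=5: a=5^1·(≡4), b=5^1·(≡1) mod 5; (4|5)=+1, (1|5)=+1; (−1)^{1·1·2}·(+1)^1·(+1)^1 = +1.
v=2: v_2(a)=4, v_2(b)=-2; units ≡ 5, 7 (mod 8); ε·ε+αω+βω = 0·1+4·0+-2·1 ≡ 0  ⇒  (a,b)_2 = +1.
v=11: a=11^1·(≡4), b=11^-1·(≡2) mod 11; (4|11)=+1, (2|11)=-1; (−1)^{1·-1·5}·(+1)^-1·(-1)^1 = +1.
Ram(-1724195, -87933945) = {47, ∞}; no ℚ_47-point on the conic.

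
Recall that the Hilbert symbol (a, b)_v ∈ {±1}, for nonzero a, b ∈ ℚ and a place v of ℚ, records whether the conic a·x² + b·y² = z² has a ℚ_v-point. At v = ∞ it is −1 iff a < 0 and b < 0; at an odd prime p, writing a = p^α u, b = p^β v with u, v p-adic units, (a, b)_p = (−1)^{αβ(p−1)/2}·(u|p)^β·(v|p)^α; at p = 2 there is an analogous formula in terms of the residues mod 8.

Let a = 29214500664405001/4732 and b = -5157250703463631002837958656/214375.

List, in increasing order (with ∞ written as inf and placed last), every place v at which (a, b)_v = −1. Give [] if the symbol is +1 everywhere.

[2, 23]

Mod squares: a ≡ 7, b ≡ -3508673. Check v ∈ {∞, 2, 3, 5, 7, 11, 13, 17, 19, 23, 31, 37}.
v=7: a=7^-1·(≡2), b=7^-3·(≡5) mod 7; (2|7)=+1, (5|7)=-1; (−1)^{-1·-3·3}·(+1)^-3·(-1)^-1 = +1.
v=13: a=13^-2·(≡5), b=13^0·(≡4) mod 13; (5|13)=-1, (4|13)=+1; (−1)^{-2·0·6}·(-1)^0·(+1)^-2 = +1.
v=23: a=23^2·(≡7), b=23^3·(≡16) mod 23; (7|23)=-1, (16|23)=+1; (−1)^{2·3·11}·(-1)^3·(+1)^2 = -1.
v=11: a=11^2·(≡8), b=11^0·(≡2) mod 11; (8|11)=-1, (2|11)=-1; (−1)^{2·0·5}·(-1)^0·(-1)^2 = +1.
v=19: a=19^2·(≡5), b=19^3·(≡13) mod 19; (5|19)=+1, (13|19)=-1; (−1)^{2·3·9}·(+1)^3·(-1)^2 = +1.
v=17: a=17^0·(≡6), b=17^2·(≡1) mod 17; (6|17)=-1, (1|17)=+1; (−1)^{0·2·8}·(-1)^2·(+1)^0 = +1.
v=3: a=3^0·(≡1), b=3^2·(≡1) mod 3; (1|3)=+1, (1|3)=+1; (−1)^{0·2·1}·(+1)^2·(+1)^0 = +1.
v=2: v_2(a)=-2, v_2(b)=14; units ≡ 7, 7 (mod 8); ε·ε+αω+βω = 1·1+-2·0+14·0 ≡ 1  ⇒  (a,b)_2 = -1.
v=5: a=5^0·(≡3), b=5^-4·(≡3) mod 5; (3|5)=-1, (3|5)=-1; (−1)^{0·-4·2}·(-1)^-4·(-1)^0 = +1.
v=∞: 7 > 0 and -3508673 < 0  ⇒  (a,b)_∞ = +1.
v=37: a=37^2·(≡7), b=37^3·(≡14) mod 37; (7|37)=+1, (14|37)=-1; (−1)^{2·3·18}·(+1)^3·(-1)^2 = +1.
v=31: a=31^4·(≡1), b=31^5·(≡13) mod 31; (1|31)=+1, (13|31)=-1; (−1)^{4·5·15}·(+1)^5·(-1)^4 = +1.
Ram(7, -3508673) = {2, 23}; no ℚ_2-point on the conic.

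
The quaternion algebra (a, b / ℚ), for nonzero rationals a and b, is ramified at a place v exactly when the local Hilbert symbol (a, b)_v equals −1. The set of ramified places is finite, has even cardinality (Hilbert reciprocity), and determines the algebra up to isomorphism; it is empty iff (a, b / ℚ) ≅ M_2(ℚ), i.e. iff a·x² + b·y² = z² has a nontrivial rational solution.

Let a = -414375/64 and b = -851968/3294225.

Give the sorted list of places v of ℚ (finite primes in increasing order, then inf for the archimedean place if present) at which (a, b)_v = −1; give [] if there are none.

[3, inf]

(a, b) ≡ (-663, -13) mod (ℚ^×)²; places V = {2, 3, 5, 11, 13, 17, ∞}.
(a,b)_∞: sgn(-663)=−, sgn(-13)=−, so -1.
(a,b)_17: α=1, u≡12; β=0, v≡13 (mod 17); (12|17)=-1, (13|17)=+1; sign (−1)^0·-1^0·+1^1 = +1.
(a,b)_11: α=0, u≡8; β=-4, v≡3 (mod 11); (8|11)=-1, (3|11)=+1; sign (−1)^0·-1^-4·+1^0 = +1.
(a,b)_2: α=-6, β=16; u≡1, v≡3 (mod 8); ε(u)ε(v)=0·1, αω(v)=-6·1, βω(u)=16·0; sum ≡ 0  ⇒  +1.
(a,b)_5: α=4, u≡3; β=-2, v≡3 (mod 5); (3|5)=-1, (3|5)=-1; sign (−1)^0·-1^-2·-1^4 = +1.
(a,b)_3: α=1, u≡1; β=-2, v≡2 (mod 3); (1|3)=+1, (2|3)=-1; sign (−1)^0·+1^-2·-1^1 = -1.
(a,b)_13: α=1, u≡12; β=1, v≡3 (mod 13); (12|13)=+1, (3|13)=+1; sign (−1)^0·+1^1·+1^1 = +1.
(-663, -13 / ℚ) ramifies at {3, ∞}: a division algebra.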